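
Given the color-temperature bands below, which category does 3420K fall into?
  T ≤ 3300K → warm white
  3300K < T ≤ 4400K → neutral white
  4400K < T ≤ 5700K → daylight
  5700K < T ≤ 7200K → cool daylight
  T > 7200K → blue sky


Temperature: 3420K
3300K < 3420K ≤ 4400K → neutral white
Classification: neutral white


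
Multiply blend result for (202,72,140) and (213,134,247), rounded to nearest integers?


Multiply: C = A×B/255, rounded to nearest integer
R: 202×213/255 = 43026/255 ≈ 168.729 → 169
G: 72×134/255 = 9648/255 ≈ 37.835 → 38
B: 140×247/255 = 34580/255 ≈ 135.608 → 136
= RGB(169, 38, 136)


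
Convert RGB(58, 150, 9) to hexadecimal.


R = 58 → 3A (hex)
G = 150 → 96 (hex)
B = 9 → 09 (hex)
Hex = #3A9609


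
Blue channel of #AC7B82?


Color: #AC7B82
R = AC = 172
G = 7B = 123
B = 82 = 130
Blue = 130


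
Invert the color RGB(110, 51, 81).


Invert: (255-R, 255-G, 255-B)
R: 255-110 = 145
G: 255-51 = 204
B: 255-81 = 174
= RGB(145, 204, 174)


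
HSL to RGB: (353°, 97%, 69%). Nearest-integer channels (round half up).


H=353°, S=0.97, L=0.69
C = (1-|2L-1|)×S = (1-|0.38|)×0.97 = 0.6014
H' = H/60 = 353/60 ≈ 5.8833; X = C×(1-|H' mod 2 - 1|) ≈ 0.0702
m = L - C/2 = 0.69 - 0.3007 = 0.3893
Sector ⌊H'⌋ = 5 → (R',G',B') = (0.6014, 0.0, ≈0.0702)
RGB = ((R'+m)×255, (G'+m)×255, (B'+m)×255) = (252.6285, 99.2715, 117.16315)
Round half up → RGB(253, 99, 117)


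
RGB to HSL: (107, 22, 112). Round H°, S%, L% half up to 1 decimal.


Normalize: R'=107/255≈0.4196, G'=22/255≈0.0863, B'=112/255≈0.4392
Max=112/255, Min=22/255, Δ=Max-Min=90/255
L = (Max+Min)/2 = (112+22)/510 = 134/510 = 0.26274… → L = 26.3%
L ≤ 0.5 → S = Δ/(Max+Min) = 90/(112+22) = 90/134 = 0.67164… → S = 67.2%
(the 1/255 factors cancel in S and H, so raw channel differences can be used)
Max is B' → H = 60 × ((R-G)/Δ + 4) = 60 × ((107-22)/90 + 4)
  85/90 + 4 = 0.9444… + 4 = 4.9444…
  H = 60 × 4.9444… = 296.666…° → H = 296.7°
= HSL(296.7°, 67.2%, 26.3%)


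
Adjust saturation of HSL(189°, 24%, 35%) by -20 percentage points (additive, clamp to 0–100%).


Original S = 24%
Adjustment = -20 percentage points
New S = 24 + (-20) = 4
Clamp to [0, 100] → 4
= HSL(189°, 4%, 35%)


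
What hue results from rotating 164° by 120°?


New hue = (H + rotation) mod 360
New hue = (164 + 120) mod 360
= 284 mod 360
= 284°


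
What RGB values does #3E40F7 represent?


3E → 62 (R)
40 → 64 (G)
F7 → 247 (B)
= RGB(62, 64, 247)


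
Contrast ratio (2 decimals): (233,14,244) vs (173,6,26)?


Linearize each sRGB channel c=v/255: c/12.92 if c ≤ 0.04045 else ((c+0.055)/1.055)^2.4
L = 0.2126×R_lin + 0.7152×G_lin + 0.0722×B_lin
Color 1 (233,14,244):
  R=233: 233/255≈0.9137 > 0.04045 → ((0.9137+0.055)/1.055)^2.4 ≈ 0.81485
  G=14: 14/255≈0.0549 > 0.04045 → ((0.0549+0.055)/1.055)^2.4 ≈ 0.00439
  B=244: 244/255≈0.9569 > 0.04045 → ((0.9569+0.055)/1.055)^2.4 ≈ 0.90466
  L1 = 0.2126×0.81485 + 0.7152×0.00439 + 0.0722×0.90466 ≈ 0.24169
Color 2 (173,6,26):
  R=173: 173/255≈0.6784 > 0.04045 → ((0.6784+0.055)/1.055)^2.4 ≈ 0.41789
  G=6: 6/255≈0.0235 ≤ 0.04045 → 0.0235/12.92 ≈ 0.00182
  B=26: 26/255≈0.1020 > 0.04045 → ((0.1020+0.055)/1.055)^2.4 ≈ 0.01033
  L2 = 0.2126×0.41789 + 0.7152×0.00182 + 0.0722×0.01033 ≈ 0.09089
Lighter = 0.24169, Darker = 0.09089
Ratio = (L_lighter + 0.05) / (L_darker + 0.05)
Ratio = (0.24169 + 0.05) / (0.09089 + 0.05) = 0.29169 / 0.14089 ≈ 2.0704
Ratio ≈ 2.07:1


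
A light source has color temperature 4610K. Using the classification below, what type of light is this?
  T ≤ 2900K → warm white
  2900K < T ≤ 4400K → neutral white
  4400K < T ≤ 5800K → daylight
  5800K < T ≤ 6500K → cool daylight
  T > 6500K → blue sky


Temperature: 4610K
4400K < 4610K ≤ 5800K → daylight
Classification: daylight


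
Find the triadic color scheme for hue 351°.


Triadic: equally spaced at 120° intervals
H1 = 351°
H2 = (351 + 120) mod 360 = 111°
H3 = (351 + 240) mod 360 = 231°
Triadic = 351°, 111°, 231°


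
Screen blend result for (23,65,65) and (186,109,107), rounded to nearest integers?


Screen: C = 255 - (255-A)×(255-B)/255, rounded to nearest integer
R: 255 - (255-23)×(255-186)/255 = 255 - 16008/255 ≈ 255 - 62.776 = 192.224 → 192
G: 255 - (255-65)×(255-109)/255 = 255 - 27740/255 ≈ 255 - 108.784 = 146.216 → 146
B: 255 - (255-65)×(255-107)/255 = 255 - 28120/255 ≈ 255 - 110.275 = 144.725 → 145
= RGB(192, 146, 145)


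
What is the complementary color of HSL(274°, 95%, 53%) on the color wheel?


Complement = opposite side of color wheel = hue + 180°
H' = (274 + 180) mod 360 = 94°
S and L unchanged.
= HSL(94°, 95%, 53%)


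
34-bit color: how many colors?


Colors = 2^bits = 2^34
= 17,179,869,184 colors


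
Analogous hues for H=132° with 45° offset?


Base hue: 132°
Left analog: (132 - 45) mod 360 = 87°
Right analog: (132 + 45) mod 360 = 177°
Analogous hues = 87° and 177°


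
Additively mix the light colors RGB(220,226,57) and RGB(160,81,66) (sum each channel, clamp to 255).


Additive: each channel = min(255, C₁+C₂)
R: 220+160 = 380 → 255
G: 226+81 = 307 → 255
B: 57+66 = 123 → 123
= RGB(255, 255, 123)


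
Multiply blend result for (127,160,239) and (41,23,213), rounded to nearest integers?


Multiply: C = A×B/255, rounded to nearest integer
R: 127×41/255 = 5207/255 ≈ 20.420 → 20
G: 160×23/255 = 3680/255 ≈ 14.431 → 14
B: 239×213/255 = 50907/255 ≈ 199.635 → 200
= RGB(20, 14, 200)


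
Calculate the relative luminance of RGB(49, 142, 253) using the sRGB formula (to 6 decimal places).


Linearize each channel (sRGB transfer function): c = v/255; c_lin = c/12.92 if c ≤ 0.04045, else ((c+0.055)/1.055)^2.4
  R: 49/255 ≈ 0.192157 > 0.04045 → ((0.192157+0.055)/1.055)^2.4 ≈ 0.030713
  G: 142/255 ≈ 0.556863 > 0.04045 → ((0.556863+0.055)/1.055)^2.4 ≈ 0.270498
  B: 253/255 ≈ 0.992157 > 0.04045 → ((0.992157+0.055)/1.055)^2.4 ≈ 0.982251
R_lin = 0.030713, G_lin = 0.270498, B_lin = 0.982251
L = 0.2126×R + 0.7152×G + 0.0722×B
L = 0.2126×0.030713 + 0.7152×0.270498 + 0.0722×0.982251
L ≈ 0.270908


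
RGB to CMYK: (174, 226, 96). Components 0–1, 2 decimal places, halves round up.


R'=174/255≈0.6824, G'=226/255≈0.8863, B'=96/255≈0.3765
K = 1 - max(R',G',B') = 1 - 226/255 = 29/255 = 0.11372… → 0.11
(1-R'-K)/(1-K) simplifies to (max-R)/max with max = 226:
C = (226-174)/226 = 52/226 = 0.23008… → 0.23
M = (226-226)/226 = 0/226 = 0 → 0.00
Y = (226-96)/226 = 130/226 = 0.57522… → 0.58
= CMYK(0.23, 0.00, 0.58, 0.11)


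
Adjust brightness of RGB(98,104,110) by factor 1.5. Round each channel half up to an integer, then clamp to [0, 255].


Multiply each channel by 1.5, round half up, clamp to [0, 255]
R: 98×1.5 = 147
G: 104×1.5 = 156
B: 110×1.5 = 165
= RGB(147, 156, 165)


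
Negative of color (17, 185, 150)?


Invert: (255-R, 255-G, 255-B)
R: 255-17 = 238
G: 255-185 = 70
B: 255-150 = 105
= RGB(238, 70, 105)


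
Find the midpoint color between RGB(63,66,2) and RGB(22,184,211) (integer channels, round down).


Midpoint: each channel = ⌊(C₁+C₂)/2⌋
R: ⌊(63+22)/2⌋ = 42
G: ⌊(66+184)/2⌋ = 125
B: ⌊(2+211)/2⌋ = 106
= RGB(42, 125, 106)


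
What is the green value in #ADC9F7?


Color: #ADC9F7
R = AD = 173
G = C9 = 201
B = F7 = 247
Green = 201


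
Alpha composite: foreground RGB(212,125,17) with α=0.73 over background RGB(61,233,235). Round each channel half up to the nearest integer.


C = α×F + (1-α)×B, with 1-α = 0.27
R: 0.73×212 + 0.27×61 = 154.76 + 16.47 = 171.23 → 171
G: 0.73×125 + 0.27×233 = 91.25 + 62.91 = 154.16 → 154
B: 0.73×17 + 0.27×235 = 12.41 + 63.45 = 75.86 → 76
= RGB(171, 154, 76)


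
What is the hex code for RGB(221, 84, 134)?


R = 221 → DD (hex)
G = 84 → 54 (hex)
B = 134 → 86 (hex)
Hex = #DD5486


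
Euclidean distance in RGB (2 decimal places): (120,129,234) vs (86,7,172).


d = √[(R₁-R₂)² + (G₁-G₂)² + (B₁-B₂)²]
d = √[(120-86)² + (129-7)² + (234-172)²]
d = √[1156 + 14884 + 3844]
d = √19884
d ≈ 141.01


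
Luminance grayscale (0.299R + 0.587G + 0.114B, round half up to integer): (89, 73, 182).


Gray = 0.299×R + 0.587×G + 0.114×B
Gray = 0.299×89 + 0.587×73 + 0.114×182
Gray = 26.611 + 42.851 + 20.748
Gray = 90.210 → round half up → 90
Gray = 90


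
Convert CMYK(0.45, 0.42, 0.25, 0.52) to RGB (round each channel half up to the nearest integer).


R = 255 × (1-C) × (1-K) = 255 × 0.55 × 0.48 = 67.32 → 67
G = 255 × (1-M) × (1-K) = 255 × 0.58 × 0.48 = 70.992 → 71
B = 255 × (1-Y) × (1-K) = 255 × 0.75 × 0.48 = 91.8 → 92
= RGB(67, 71, 92)


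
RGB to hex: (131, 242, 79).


R = 131 → 83 (hex)
G = 242 → F2 (hex)
B = 79 → 4F (hex)
Hex = #83F24F


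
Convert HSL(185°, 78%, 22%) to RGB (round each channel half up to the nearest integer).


H=185°, S=0.78, L=0.22
C = (1-|2L-1|)×S = (1-|-0.56|)×0.78 = 0.3432
H' = H/60 = 185/60 ≈ 3.0833; X = C×(1-|H' mod 2 - 1|) = 0.3146
m = L - C/2 = 0.22 - 0.1716 = 0.0484
Sector ⌊H'⌋ = 3 → (R',G',B') = (0.0, 0.3146, 0.3432)
RGB = ((R'+m)×255, (G'+m)×255, (B'+m)×255) = (12.342, 92.565, 99.858)
Round half up → RGB(12, 93, 100)


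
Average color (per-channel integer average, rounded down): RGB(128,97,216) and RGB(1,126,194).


Midpoint: each channel = ⌊(C₁+C₂)/2⌋
R: ⌊(128+1)/2⌋ = 64
G: ⌊(97+126)/2⌋ = 111
B: ⌊(216+194)/2⌋ = 205
= RGB(64, 111, 205)


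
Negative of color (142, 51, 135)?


Invert: (255-R, 255-G, 255-B)
R: 255-142 = 113
G: 255-51 = 204
B: 255-135 = 120
= RGB(113, 204, 120)


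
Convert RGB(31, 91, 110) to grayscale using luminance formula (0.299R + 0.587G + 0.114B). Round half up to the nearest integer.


Gray = 0.299×R + 0.587×G + 0.114×B
Gray = 0.299×31 + 0.587×91 + 0.114×110
Gray = 9.269 + 53.417 + 12.540
Gray = 75.226 → round half up → 75
Gray = 75


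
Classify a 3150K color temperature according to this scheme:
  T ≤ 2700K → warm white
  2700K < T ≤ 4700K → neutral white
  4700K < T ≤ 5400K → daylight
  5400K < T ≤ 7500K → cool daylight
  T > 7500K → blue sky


Temperature: 3150K
2700K < 3150K ≤ 4700K → neutral white
Classification: neutral white


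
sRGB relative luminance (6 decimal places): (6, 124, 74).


Linearize each channel (sRGB transfer function): c = v/255; c_lin = c/12.92 if c ≤ 0.04045, else ((c+0.055)/1.055)^2.4
  R: 6/255 ≈ 0.023529 ≤ 0.04045 → 0.023529/12.92 ≈ 0.001821
  G: 124/255 ≈ 0.486275 > 0.04045 → ((0.486275+0.055)/1.055)^2.4 ≈ 0.201556
  B: 74/255 ≈ 0.290196 > 0.04045 → ((0.290196+0.055)/1.055)^2.4 ≈ 0.068478
R_lin = 0.001821, G_lin = 0.201556, B_lin = 0.068478
L = 0.2126×R + 0.7152×G + 0.0722×B
L = 0.2126×0.001821 + 0.7152×0.201556 + 0.0722×0.068478
L ≈ 0.149484


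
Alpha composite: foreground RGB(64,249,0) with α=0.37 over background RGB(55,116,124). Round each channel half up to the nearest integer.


C = α×F + (1-α)×B, with 1-α = 0.63
R: 0.37×64 + 0.63×55 = 23.68 + 34.65 = 58.33 → 58
G: 0.37×249 + 0.63×116 = 92.13 + 73.08 = 165.21 → 165
B: 0.37×0 + 0.63×124 = 0.00 + 78.12 = 78.12 → 78
= RGB(58, 165, 78)


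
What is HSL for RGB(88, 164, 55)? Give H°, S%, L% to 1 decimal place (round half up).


Normalize: R'=88/255≈0.3451, G'=164/255≈0.6431, B'=55/255≈0.2157
Max=164/255, Min=55/255, Δ=Max-Min=109/255
L = (Max+Min)/2 = (164+55)/510 = 219/510 = 0.42941… → L = 42.9%
L ≤ 0.5 → S = Δ/(Max+Min) = 109/(164+55) = 109/219 = 0.49771… → S = 49.8%
(the 1/255 factors cancel in S and H, so raw channel differences can be used)
Max is G' → H = 60 × ((B-R)/Δ + 2) = 60 × ((55-88)/109 + 2)
  -33/109 + 2 = -0.3027… + 2 = 1.6972…
  H = 60 × 1.6972… = 101.834…° → H = 101.8°
= HSL(101.8°, 49.8%, 42.9%)


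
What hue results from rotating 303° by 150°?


New hue = (H + rotation) mod 360
New hue = (303 + 150) mod 360
= 453 mod 360
= 93°


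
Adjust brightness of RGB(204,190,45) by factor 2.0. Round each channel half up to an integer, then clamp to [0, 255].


Multiply each channel by 2.0, round half up, clamp to [0, 255]
R: 204×2.0 = 408 → clamp → 255
G: 190×2.0 = 380 → clamp → 255
B: 45×2.0 = 90
= RGB(255, 255, 90)


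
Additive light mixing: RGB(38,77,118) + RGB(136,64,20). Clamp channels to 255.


Additive: each channel = min(255, C₁+C₂)
R: 38+136 = 174 → 174
G: 77+64 = 141 → 141
B: 118+20 = 138 → 138
= RGB(174, 141, 138)


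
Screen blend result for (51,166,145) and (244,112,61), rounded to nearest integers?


Screen: C = 255 - (255-A)×(255-B)/255, rounded to nearest integer
R: 255 - (255-51)×(255-244)/255 = 255 - 2244/255 ≈ 255 - 8.800 = 246.200 → 246
G: 255 - (255-166)×(255-112)/255 = 255 - 12727/255 ≈ 255 - 49.910 = 205.090 → 205
B: 255 - (255-145)×(255-61)/255 = 255 - 21340/255 ≈ 255 - 83.686 = 171.314 → 171
= RGB(246, 205, 171)


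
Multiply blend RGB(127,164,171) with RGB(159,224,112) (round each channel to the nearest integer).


Multiply: C = A×B/255, rounded to nearest integer
R: 127×159/255 = 20193/255 ≈ 79.188 → 79
G: 164×224/255 = 36736/255 ≈ 144.063 → 144
B: 171×112/255 = 19152/255 ≈ 75.106 → 75
= RGB(79, 144, 75)


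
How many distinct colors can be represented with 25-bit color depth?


Colors = 2^bits = 2^25
= 33,554,432 colors


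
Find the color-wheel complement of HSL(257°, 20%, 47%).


Complement = opposite side of color wheel = hue + 180°
H' = (257 + 180) mod 360 = 77°
S and L unchanged.
= HSL(77°, 20%, 47%)


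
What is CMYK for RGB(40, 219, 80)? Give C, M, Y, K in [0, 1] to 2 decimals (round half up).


R'=40/255≈0.1569, G'=219/255≈0.8588, B'=80/255≈0.3137
K = 1 - max(R',G',B') = 1 - 219/255 = 36/255 = 0.14117… → 0.14
(1-R'-K)/(1-K) simplifies to (max-R)/max with max = 219:
C = (219-40)/219 = 179/219 = 0.81735… → 0.82
M = (219-219)/219 = 0/219 = 0 → 0.00
Y = (219-80)/219 = 139/219 = 0.63470… → 0.63
= CMYK(0.82, 0.00, 0.63, 0.14)


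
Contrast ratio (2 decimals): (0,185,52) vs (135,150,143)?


Linearize each sRGB channel c=v/255: c/12.92 if c ≤ 0.04045 else ((c+0.055)/1.055)^2.4
L = 0.2126×R_lin + 0.7152×G_lin + 0.0722×B_lin
Color 1 (0,185,52):
  R=0: 0/255≈0.0000 ≤ 0.04045 → 0.0000/12.92 ≈ 0.00000
  G=185: 185/255≈0.7255 > 0.04045 → ((0.7255+0.055)/1.055)^2.4 ≈ 0.48515
  B=52: 52/255≈0.2039 > 0.04045 → ((0.2039+0.055)/1.055)^2.4 ≈ 0.03434
  L1 = 0.2126×0.00000 + 0.7152×0.48515 + 0.0722×0.03434 ≈ 0.34946
Color 2 (135,150,143):
  R=135: 135/255≈0.5294 > 0.04045 → ((0.5294+0.055)/1.055)^2.4 ≈ 0.24228
  G=150: 150/255≈0.5882 > 0.04045 → ((0.5882+0.055)/1.055)^2.4 ≈ 0.30499
  B=143: 143/255≈0.5608 > 0.04045 → ((0.5608+0.055)/1.055)^2.4 ≈ 0.27468
  L2 = 0.2126×0.24228 + 0.7152×0.30499 + 0.0722×0.27468 ≈ 0.28947
Lighter = 0.34946, Darker = 0.28947
Ratio = (L_lighter + 0.05) / (L_darker + 0.05)
Ratio = (0.34946 + 0.05) / (0.28947 + 0.05) = 0.39946 / 0.33947 ≈ 1.1767
Ratio ≈ 1.18:1


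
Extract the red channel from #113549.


Color: #113549
R = 11 = 17
G = 35 = 53
B = 49 = 73
Red = 17


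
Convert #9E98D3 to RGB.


9E → 158 (R)
98 → 152 (G)
D3 → 211 (B)
= RGB(158, 152, 211)


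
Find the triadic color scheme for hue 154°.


Triadic: equally spaced at 120° intervals
H1 = 154°
H2 = (154 + 120) mod 360 = 274°
H3 = (154 + 240) mod 360 = 34°
Triadic = 154°, 274°, 34°


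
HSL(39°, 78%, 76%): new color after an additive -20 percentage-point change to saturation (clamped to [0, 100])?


Original S = 78%
Adjustment = -20 percentage points
New S = 78 + (-20) = 58
Clamp to [0, 100] → 58
= HSL(39°, 58%, 76%)


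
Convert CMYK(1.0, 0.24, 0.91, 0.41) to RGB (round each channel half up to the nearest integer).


R = 255 × (1-C) × (1-K) = 255 × 0.00 × 0.59 = 0
G = 255 × (1-M) × (1-K) = 255 × 0.76 × 0.59 = 114.342 → 114
B = 255 × (1-Y) × (1-K) = 255 × 0.09 × 0.59 = 13.5405 → 14
= RGB(0, 114, 14)


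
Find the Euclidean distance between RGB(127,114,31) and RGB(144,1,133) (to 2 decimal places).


d = √[(R₁-R₂)² + (G₁-G₂)² + (B₁-B₂)²]
d = √[(127-144)² + (114-1)² + (31-133)²]
d = √[289 + 12769 + 10404]
d = √23462
d ≈ 153.17


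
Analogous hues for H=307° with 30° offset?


Base hue: 307°
Left analog: (307 - 30) mod 360 = 277°
Right analog: (307 + 30) mod 360 = 337°
Analogous hues = 277° and 337°


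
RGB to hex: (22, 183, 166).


R = 22 → 16 (hex)
G = 183 → B7 (hex)
B = 166 → A6 (hex)
Hex = #16B7A6


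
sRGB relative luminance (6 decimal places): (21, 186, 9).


Linearize each channel (sRGB transfer function): c = v/255; c_lin = c/12.92 if c ≤ 0.04045, else ((c+0.055)/1.055)^2.4
  R: 21/255 ≈ 0.082353 > 0.04045 → ((0.082353+0.055)/1.055)^2.4 ≈ 0.007499
  G: 186/255 ≈ 0.729412 > 0.04045 → ((0.729412+0.055)/1.055)^2.4 ≈ 0.491021
  B: 9/255 ≈ 0.035294 ≤ 0.04045 → 0.035294/12.92 ≈ 0.002732
R_lin = 0.007499, G_lin = 0.491021, B_lin = 0.002732
L = 0.2126×R + 0.7152×G + 0.0722×B
L = 0.2126×0.007499 + 0.7152×0.491021 + 0.0722×0.002732
L ≈ 0.352970


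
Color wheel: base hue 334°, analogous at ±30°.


Base hue: 334°
Left analog: (334 - 30) mod 360 = 304°
Right analog: (334 + 30) mod 360 = 4°
Analogous hues = 304° and 4°


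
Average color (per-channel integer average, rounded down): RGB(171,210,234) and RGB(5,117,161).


Midpoint: each channel = ⌊(C₁+C₂)/2⌋
R: ⌊(171+5)/2⌋ = 88
G: ⌊(210+117)/2⌋ = 163
B: ⌊(234+161)/2⌋ = 197
= RGB(88, 163, 197)


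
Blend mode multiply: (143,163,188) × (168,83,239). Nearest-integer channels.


Multiply: C = A×B/255, rounded to nearest integer
R: 143×168/255 = 24024/255 ≈ 94.212 → 94
G: 163×83/255 = 13529/255 ≈ 53.055 → 53
B: 188×239/255 = 44932/255 ≈ 176.204 → 176
= RGB(94, 53, 176)


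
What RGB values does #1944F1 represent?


19 → 25 (R)
44 → 68 (G)
F1 → 241 (B)
= RGB(25, 68, 241)


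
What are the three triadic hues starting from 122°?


Triadic: equally spaced at 120° intervals
H1 = 122°
H2 = (122 + 120) mod 360 = 242°
H3 = (122 + 240) mod 360 = 2°
Triadic = 122°, 242°, 2°


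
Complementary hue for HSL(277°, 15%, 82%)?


Complement = opposite side of color wheel = hue + 180°
H' = (277 + 180) mod 360 = 97°
S and L unchanged.
= HSL(97°, 15%, 82%)


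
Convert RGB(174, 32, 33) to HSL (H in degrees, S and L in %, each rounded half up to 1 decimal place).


Normalize: R'=174/255≈0.6824, G'=32/255≈0.1255, B'=33/255≈0.1294
Max=174/255, Min=32/255, Δ=Max-Min=142/255
L = (Max+Min)/2 = (174+32)/510 = 206/510 = 0.40392… → L = 40.4%
L ≤ 0.5 → S = Δ/(Max+Min) = 142/(174+32) = 142/206 = 0.68932… → S = 68.9%
(the 1/255 factors cancel in S and H, so raw channel differences can be used)
Max is R' → H = 60 × (((G-B)/Δ) mod 6) = 60 × (((32-33)/142) mod 6)
  (-1)/142 = -0.0070…; negative, so add 6 → 5.9929…
  H = 60 × 5.9929… = 359.577…° → H = 359.6°
= HSL(359.6°, 68.9%, 40.4%)


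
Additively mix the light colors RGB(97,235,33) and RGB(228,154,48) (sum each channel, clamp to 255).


Additive: each channel = min(255, C₁+C₂)
R: 97+228 = 325 → 255
G: 235+154 = 389 → 255
B: 33+48 = 81 → 81
= RGB(255, 255, 81)


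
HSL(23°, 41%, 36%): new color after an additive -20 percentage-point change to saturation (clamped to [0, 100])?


Original S = 41%
Adjustment = -20 percentage points
New S = 41 + (-20) = 21
Clamp to [0, 100] → 21
= HSL(23°, 21%, 36%)


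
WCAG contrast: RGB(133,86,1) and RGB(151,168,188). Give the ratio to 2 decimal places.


Linearize each sRGB channel c=v/255: c/12.92 if c ≤ 0.04045 else ((c+0.055)/1.055)^2.4
L = 0.2126×R_lin + 0.7152×G_lin + 0.0722×B_lin
Color 1 (133,86,1):
  R=133: 133/255≈0.5216 > 0.04045 → ((0.5216+0.055)/1.055)^2.4 ≈ 0.23455
  G=86: 86/255≈0.3373 > 0.04045 → ((0.3373+0.055)/1.055)^2.4 ≈ 0.09306
  B=1: 1/255≈0.0039 ≤ 0.04045 → 0.0039/12.92 ≈ 0.00030
  L1 = 0.2126×0.23455 + 0.7152×0.09306 + 0.0722×0.00030 ≈ 0.11644
Color 2 (151,168,188):
  R=151: 151/255≈0.5922 > 0.04045 → ((0.5922+0.055)/1.055)^2.4 ≈ 0.30947
  G=168: 168/255≈0.6588 > 0.04045 → ((0.6588+0.055)/1.055)^2.4 ≈ 0.39157
  B=188: 188/255≈0.7373 > 0.04045 → ((0.7373+0.055)/1.055)^2.4 ≈ 0.50289
  L2 = 0.2126×0.30947 + 0.7152×0.39157 + 0.0722×0.50289 ≈ 0.38215
Lighter = 0.38215, Darker = 0.11644
Ratio = (L_lighter + 0.05) / (L_darker + 0.05)
Ratio = (0.38215 + 0.05) / (0.11644 + 0.05) = 0.43215 / 0.16644 ≈ 2.5964
Ratio ≈ 2.60:1


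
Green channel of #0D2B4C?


Color: #0D2B4C
R = 0D = 13
G = 2B = 43
B = 4C = 76
Green = 43


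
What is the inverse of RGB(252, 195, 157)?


Invert: (255-R, 255-G, 255-B)
R: 255-252 = 3
G: 255-195 = 60
B: 255-157 = 98
= RGB(3, 60, 98)


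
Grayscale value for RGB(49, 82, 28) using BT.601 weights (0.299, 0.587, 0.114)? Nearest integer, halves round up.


Gray = 0.299×R + 0.587×G + 0.114×B
Gray = 0.299×49 + 0.587×82 + 0.114×28
Gray = 14.651 + 48.134 + 3.192
Gray = 65.977 → round half up → 66
Gray = 66


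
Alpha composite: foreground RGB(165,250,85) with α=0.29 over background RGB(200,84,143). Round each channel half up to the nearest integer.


C = α×F + (1-α)×B, with 1-α = 0.71
R: 0.29×165 + 0.71×200 = 47.85 + 142.00 = 189.85 → 190
G: 0.29×250 + 0.71×84 = 72.50 + 59.64 = 132.14 → 132
B: 0.29×85 + 0.71×143 = 24.65 + 101.53 = 126.18 → 126
= RGB(190, 132, 126)


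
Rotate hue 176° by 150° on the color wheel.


New hue = (H + rotation) mod 360
New hue = (176 + 150) mod 360
= 326 mod 360
= 326°


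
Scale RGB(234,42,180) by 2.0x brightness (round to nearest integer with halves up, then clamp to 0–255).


Multiply each channel by 2.0, round half up, clamp to [0, 255]
R: 234×2.0 = 468 → clamp → 255
G: 42×2.0 = 84
B: 180×2.0 = 360 → clamp → 255
= RGB(255, 84, 255)


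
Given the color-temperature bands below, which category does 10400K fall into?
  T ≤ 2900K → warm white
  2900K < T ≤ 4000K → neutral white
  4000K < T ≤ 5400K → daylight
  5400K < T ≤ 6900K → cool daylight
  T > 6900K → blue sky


Temperature: 10400K
10400K > 6900K → blue sky
Classification: blue sky


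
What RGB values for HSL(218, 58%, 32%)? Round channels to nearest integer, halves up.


H=218°, S=0.58, L=0.32
C = (1-|2L-1|)×S = (1-|-0.36|)×0.58 = 0.3712
H' = H/60 = 218/60 ≈ 3.6333; X = C×(1-|H' mod 2 - 1|) ≈ 0.1361
m = L - C/2 = 0.32 - 0.1856 = 0.1344
Sector ⌊H'⌋ = 3 → (R',G',B') = (0.0, ≈0.1361, 0.3712)
RGB = ((R'+m)×255, (G'+m)×255, (B'+m)×255) = (34.272, 68.9792, 128.928)
Round half up → RGB(34, 69, 129)


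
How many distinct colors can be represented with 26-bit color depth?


Colors = 2^bits = 2^26
= 67,108,864 colors


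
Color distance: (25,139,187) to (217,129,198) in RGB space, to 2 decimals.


d = √[(R₁-R₂)² + (G₁-G₂)² + (B₁-B₂)²]
d = √[(25-217)² + (139-129)² + (187-198)²]
d = √[36864 + 100 + 121]
d = √37085
d ≈ 192.57


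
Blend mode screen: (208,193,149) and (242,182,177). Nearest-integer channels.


Screen: C = 255 - (255-A)×(255-B)/255, rounded to nearest integer
R: 255 - (255-208)×(255-242)/255 = 255 - 611/255 ≈ 255 - 2.396 = 252.604 → 253
G: 255 - (255-193)×(255-182)/255 = 255 - 4526/255 ≈ 255 - 17.749 = 237.251 → 237
B: 255 - (255-149)×(255-177)/255 = 255 - 8268/255 ≈ 255 - 32.424 = 222.576 → 223
= RGB(253, 237, 223)


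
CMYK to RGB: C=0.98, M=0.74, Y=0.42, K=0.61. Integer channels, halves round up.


R = 255 × (1-C) × (1-K) = 255 × 0.02 × 0.39 = 1.989 → 2
G = 255 × (1-M) × (1-K) = 255 × 0.26 × 0.39 = 25.857 → 26
B = 255 × (1-Y) × (1-K) = 255 × 0.58 × 0.39 = 57.681 → 58
= RGB(2, 26, 58)


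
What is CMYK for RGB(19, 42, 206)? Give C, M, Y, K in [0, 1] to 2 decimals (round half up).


R'=19/255≈0.0745, G'=42/255≈0.1647, B'=206/255≈0.8078
K = 1 - max(R',G',B') = 1 - 206/255 = 49/255 = 0.19215… → 0.19
(1-R'-K)/(1-K) simplifies to (max-R)/max with max = 206:
C = (206-19)/206 = 187/206 = 0.90776… → 0.91
M = (206-42)/206 = 164/206 = 0.79611… → 0.80
Y = (206-206)/206 = 0/206 = 0 → 0.00
= CMYK(0.91, 0.80, 0.00, 0.19)


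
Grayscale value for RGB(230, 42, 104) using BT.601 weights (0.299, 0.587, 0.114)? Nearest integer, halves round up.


Gray = 0.299×R + 0.587×G + 0.114×B
Gray = 0.299×230 + 0.587×42 + 0.114×104
Gray = 68.770 + 24.654 + 11.856
Gray = 105.280 → round half up → 105
Gray = 105


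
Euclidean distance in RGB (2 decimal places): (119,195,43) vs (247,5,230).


d = √[(R₁-R₂)² + (G₁-G₂)² + (B₁-B₂)²]
d = √[(119-247)² + (195-5)² + (43-230)²]
d = √[16384 + 36100 + 34969]
d = √87453
d ≈ 295.72


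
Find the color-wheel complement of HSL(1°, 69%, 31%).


Complement = opposite side of color wheel = hue + 180°
H' = (1 + 180) mod 360 = 181°
S and L unchanged.
= HSL(181°, 69%, 31%)


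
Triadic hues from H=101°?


Triadic: equally spaced at 120° intervals
H1 = 101°
H2 = (101 + 120) mod 360 = 221°
H3 = (101 + 240) mod 360 = 341°
Triadic = 101°, 221°, 341°


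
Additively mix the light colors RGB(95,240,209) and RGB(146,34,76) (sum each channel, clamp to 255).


Additive: each channel = min(255, C₁+C₂)
R: 95+146 = 241 → 241
G: 240+34 = 274 → 255
B: 209+76 = 285 → 255
= RGB(241, 255, 255)


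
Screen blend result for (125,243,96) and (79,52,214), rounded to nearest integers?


Screen: C = 255 - (255-A)×(255-B)/255, rounded to nearest integer
R: 255 - (255-125)×(255-79)/255 = 255 - 22880/255 ≈ 255 - 89.725 = 165.275 → 165
G: 255 - (255-243)×(255-52)/255 = 255 - 2436/255 ≈ 255 - 9.553 = 245.447 → 245
B: 255 - (255-96)×(255-214)/255 = 255 - 6519/255 ≈ 255 - 25.565 = 229.435 → 229
= RGB(165, 245, 229)


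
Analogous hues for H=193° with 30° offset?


Base hue: 193°
Left analog: (193 - 30) mod 360 = 163°
Right analog: (193 + 30) mod 360 = 223°
Analogous hues = 163° and 223°


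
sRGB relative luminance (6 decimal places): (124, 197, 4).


Linearize each channel (sRGB transfer function): c = v/255; c_lin = c/12.92 if c ≤ 0.04045, else ((c+0.055)/1.055)^2.4
  R: 124/255 ≈ 0.486275 > 0.04045 → ((0.486275+0.055)/1.055)^2.4 ≈ 0.201556
  G: 197/255 ≈ 0.772549 > 0.04045 → ((0.772549+0.055)/1.055)^2.4 ≈ 0.558340
  B: 4/255 ≈ 0.015686 ≤ 0.04045 → 0.015686/12.92 ≈ 0.001214
R_lin = 0.201556, G_lin = 0.558340, B_lin = 0.001214
L = 0.2126×R + 0.7152×G + 0.0722×B
L = 0.2126×0.201556 + 0.7152×0.558340 + 0.0722×0.001214
L ≈ 0.442264


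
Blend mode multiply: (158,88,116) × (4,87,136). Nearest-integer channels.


Multiply: C = A×B/255, rounded to nearest integer
R: 158×4/255 = 632/255 ≈ 2.478 → 2
G: 88×87/255 = 7656/255 ≈ 30.024 → 30
B: 116×136/255 = 15776/255 ≈ 61.867 → 62
= RGB(2, 30, 62)


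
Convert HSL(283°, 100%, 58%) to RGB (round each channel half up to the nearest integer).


H=283°, S=1.00, L=0.58
C = (1-|2L-1|)×S = (1-|0.16|)×1.00 = 0.84
H' = H/60 = 283/60 ≈ 4.7167; X = C×(1-|H' mod 2 - 1|) = 0.602
m = L - C/2 = 0.58 - 0.42 = 0.16
Sector ⌊H'⌋ = 4 → (R',G',B') = (0.602, 0.0, 0.84)
RGB = ((R'+m)×255, (G'+m)×255, (B'+m)×255) = (194.31, 40.8, 255.0)
Round half up → RGB(194, 41, 255)


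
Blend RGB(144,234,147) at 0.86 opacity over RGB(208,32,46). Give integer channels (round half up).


C = α×F + (1-α)×B, with 1-α = 0.14
R: 0.86×144 + 0.14×208 = 123.84 + 29.12 = 152.96 → 153
G: 0.86×234 + 0.14×32 = 201.24 + 4.48 = 205.72 → 206
B: 0.86×147 + 0.14×46 = 126.42 + 6.44 = 132.86 → 133
= RGB(153, 206, 133)


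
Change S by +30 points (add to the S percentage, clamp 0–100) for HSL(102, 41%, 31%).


Original S = 41%
Adjustment = +30 percentage points
New S = 41 + (30) = 71
Clamp to [0, 100] → 71
= HSL(102°, 71%, 31%)


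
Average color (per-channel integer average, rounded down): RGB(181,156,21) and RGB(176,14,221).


Midpoint: each channel = ⌊(C₁+C₂)/2⌋
R: ⌊(181+176)/2⌋ = 178
G: ⌊(156+14)/2⌋ = 85
B: ⌊(21+221)/2⌋ = 121
= RGB(178, 85, 121)


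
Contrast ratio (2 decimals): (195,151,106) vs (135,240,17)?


Linearize each sRGB channel c=v/255: c/12.92 if c ≤ 0.04045 else ((c+0.055)/1.055)^2.4
L = 0.2126×R_lin + 0.7152×G_lin + 0.0722×B_lin
Color 1 (195,151,106):
  R=195: 195/255≈0.7647 > 0.04045 → ((0.7647+0.055)/1.055)^2.4 ≈ 0.54572
  G=151: 151/255≈0.5922 > 0.04045 → ((0.5922+0.055)/1.055)^2.4 ≈ 0.30947
  B=106: 106/255≈0.4157 > 0.04045 → ((0.4157+0.055)/1.055)^2.4 ≈ 0.14413
  L1 = 0.2126×0.54572 + 0.7152×0.30947 + 0.0722×0.14413 ≈ 0.34776
Color 2 (135,240,17):
  R=135: 135/255≈0.5294 > 0.04045 → ((0.5294+0.055)/1.055)^2.4 ≈ 0.24228
  G=240: 240/255≈0.9412 > 0.04045 → ((0.9412+0.055)/1.055)^2.4 ≈ 0.87137
  B=17: 17/255≈0.0667 > 0.04045 → ((0.0667+0.055)/1.055)^2.4 ≈ 0.00561
  L2 = 0.2126×0.24228 + 0.7152×0.87137 + 0.0722×0.00561 ≈ 0.67512
Lighter = 0.67512, Darker = 0.34776
Ratio = (L_lighter + 0.05) / (L_darker + 0.05)
Ratio = (0.67512 + 0.05) / (0.34776 + 0.05) = 0.72512 / 0.39776 ≈ 1.8230
Ratio ≈ 1.82:1


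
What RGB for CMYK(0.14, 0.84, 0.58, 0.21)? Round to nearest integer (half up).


R = 255 × (1-C) × (1-K) = 255 × 0.86 × 0.79 = 173.247 → 173
G = 255 × (1-M) × (1-K) = 255 × 0.16 × 0.79 = 32.232 → 32
B = 255 × (1-Y) × (1-K) = 255 × 0.42 × 0.79 = 84.609 → 85
= RGB(173, 32, 85)


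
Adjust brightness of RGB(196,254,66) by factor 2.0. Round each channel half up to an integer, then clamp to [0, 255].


Multiply each channel by 2.0, round half up, clamp to [0, 255]
R: 196×2.0 = 392 → clamp → 255
G: 254×2.0 = 508 → clamp → 255
B: 66×2.0 = 132
= RGB(255, 255, 132)


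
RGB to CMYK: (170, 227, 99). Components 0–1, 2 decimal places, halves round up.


R'=170/255≈0.6667, G'=227/255≈0.8902, B'=99/255≈0.3882
K = 1 - max(R',G',B') = 1 - 227/255 = 28/255 = 0.10980… → 0.11
(1-R'-K)/(1-K) simplifies to (max-R)/max with max = 227:
C = (227-170)/227 = 57/227 = 0.25110… → 0.25
M = (227-227)/227 = 0/227 = 0 → 0.00
Y = (227-99)/227 = 128/227 = 0.56387… → 0.56
= CMYK(0.25, 0.00, 0.56, 0.11)


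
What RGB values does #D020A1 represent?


D0 → 208 (R)
20 → 32 (G)
A1 → 161 (B)
= RGB(208, 32, 161)


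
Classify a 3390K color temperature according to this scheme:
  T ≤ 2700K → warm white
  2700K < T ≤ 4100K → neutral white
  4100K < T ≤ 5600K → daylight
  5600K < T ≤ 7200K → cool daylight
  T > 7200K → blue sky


Temperature: 3390K
2700K < 3390K ≤ 4100K → neutral white
Classification: neutral white


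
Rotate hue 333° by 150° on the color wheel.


New hue = (H + rotation) mod 360
New hue = (333 + 150) mod 360
= 483 mod 360
= 123°


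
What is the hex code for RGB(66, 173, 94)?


R = 66 → 42 (hex)
G = 173 → AD (hex)
B = 94 → 5E (hex)
Hex = #42AD5E


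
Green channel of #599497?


Color: #599497
R = 59 = 89
G = 94 = 148
B = 97 = 151
Green = 148


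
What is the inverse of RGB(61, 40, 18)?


Invert: (255-R, 255-G, 255-B)
R: 255-61 = 194
G: 255-40 = 215
B: 255-18 = 237
= RGB(194, 215, 237)


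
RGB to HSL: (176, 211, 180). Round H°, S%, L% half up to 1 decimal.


Normalize: R'=176/255≈0.6902, G'=211/255≈0.8275, B'=180/255≈0.7059
Max=211/255, Min=176/255, Δ=Max-Min=35/255
L = (Max+Min)/2 = (211+176)/510 = 387/510 = 0.75882… → L = 75.9%
L > 0.5 → S = Δ/(2-Max-Min) = 35/(510-211-176) = 35/123 = 0.28455… → S = 28.5%
(the 1/255 factors cancel in S and H, so raw channel differences can be used)
Max is G' → H = 60 × ((B-R)/Δ + 2) = 60 × ((180-176)/35 + 2)
  4/35 + 2 = 0.1142… + 2 = 2.1142…
  H = 60 × 2.1142… = 126.857…° → H = 126.9°
= HSL(126.9°, 28.5%, 75.9%)


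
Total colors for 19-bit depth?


Colors = 2^bits = 2^19
= 524,288 colors


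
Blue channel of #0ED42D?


Color: #0ED42D
R = 0E = 14
G = D4 = 212
B = 2D = 45
Blue = 45


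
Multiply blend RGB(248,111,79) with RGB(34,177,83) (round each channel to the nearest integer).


Multiply: C = A×B/255, rounded to nearest integer
R: 248×34/255 = 8432/255 ≈ 33.067 → 33
G: 111×177/255 = 19647/255 ≈ 77.047 → 77
B: 79×83/255 = 6557/255 ≈ 25.714 → 26
= RGB(33, 77, 26)


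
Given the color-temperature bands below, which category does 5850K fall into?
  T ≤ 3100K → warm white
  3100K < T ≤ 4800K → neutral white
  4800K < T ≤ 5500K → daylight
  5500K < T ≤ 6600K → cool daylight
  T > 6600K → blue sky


Temperature: 5850K
5500K < 5850K ≤ 6600K → cool daylight
Classification: cool daylight


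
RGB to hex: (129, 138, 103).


R = 129 → 81 (hex)
G = 138 → 8A (hex)
B = 103 → 67 (hex)
Hex = #818A67


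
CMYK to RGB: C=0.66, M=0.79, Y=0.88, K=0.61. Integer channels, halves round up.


R = 255 × (1-C) × (1-K) = 255 × 0.34 × 0.39 = 33.813 → 34
G = 255 × (1-M) × (1-K) = 255 × 0.21 × 0.39 = 20.8845 → 21
B = 255 × (1-Y) × (1-K) = 255 × 0.12 × 0.39 = 11.934 → 12
= RGB(34, 21, 12)


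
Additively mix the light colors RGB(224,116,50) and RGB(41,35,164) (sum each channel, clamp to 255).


Additive: each channel = min(255, C₁+C₂)
R: 224+41 = 265 → 255
G: 116+35 = 151 → 151
B: 50+164 = 214 → 214
= RGB(255, 151, 214)


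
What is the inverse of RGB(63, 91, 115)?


Invert: (255-R, 255-G, 255-B)
R: 255-63 = 192
G: 255-91 = 164
B: 255-115 = 140
= RGB(192, 164, 140)


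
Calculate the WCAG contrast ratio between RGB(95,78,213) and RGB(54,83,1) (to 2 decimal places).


Linearize each sRGB channel c=v/255: c/12.92 if c ≤ 0.04045 else ((c+0.055)/1.055)^2.4
L = 0.2126×R_lin + 0.7152×G_lin + 0.0722×B_lin
Color 1 (95,78,213):
  R=95: 95/255≈0.3725 > 0.04045 → ((0.3725+0.055)/1.055)^2.4 ≈ 0.11444
  G=78: 78/255≈0.3059 > 0.04045 → ((0.3059+0.055)/1.055)^2.4 ≈ 0.07619
  B=213: 213/255≈0.8353 > 0.04045 → ((0.8353+0.055)/1.055)^2.4 ≈ 0.66539
  L1 = 0.2126×0.11444 + 0.7152×0.07619 + 0.0722×0.66539 ≈ 0.12686
Color 2 (54,83,1):
  R=54: 54/255≈0.2118 > 0.04045 → ((0.2118+0.055)/1.055)^2.4 ≈ 0.03689
  G=83: 83/255≈0.3255 > 0.04045 → ((0.3255+0.055)/1.055)^2.4 ≈ 0.08650
  B=1: 1/255≈0.0039 ≤ 0.04045 → 0.0039/12.92 ≈ 0.00030
  L2 = 0.2126×0.03689 + 0.7152×0.08650 + 0.0722×0.00030 ≈ 0.06973
Lighter = 0.12686, Darker = 0.06973
Ratio = (L_lighter + 0.05) / (L_darker + 0.05)
Ratio = (0.12686 + 0.05) / (0.06973 + 0.05) = 0.17686 / 0.11973 ≈ 1.4771
Ratio ≈ 1.48:1


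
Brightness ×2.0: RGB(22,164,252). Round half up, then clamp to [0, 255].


Multiply each channel by 2.0, round half up, clamp to [0, 255]
R: 22×2.0 = 44
G: 164×2.0 = 328 → clamp → 255
B: 252×2.0 = 504 → clamp → 255
= RGB(44, 255, 255)


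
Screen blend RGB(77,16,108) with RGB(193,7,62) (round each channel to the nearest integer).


Screen: C = 255 - (255-A)×(255-B)/255, rounded to nearest integer
R: 255 - (255-77)×(255-193)/255 = 255 - 11036/255 ≈ 255 - 43.278 = 211.722 → 212
G: 255 - (255-16)×(255-7)/255 = 255 - 59272/255 ≈ 255 - 232.439 = 22.561 → 23
B: 255 - (255-108)×(255-62)/255 = 255 - 28371/255 ≈ 255 - 111.259 = 143.741 → 144
= RGB(212, 23, 144)


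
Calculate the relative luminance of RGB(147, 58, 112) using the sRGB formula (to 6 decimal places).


Linearize each channel (sRGB transfer function): c = v/255; c_lin = c/12.92 if c ≤ 0.04045, else ((c+0.055)/1.055)^2.4
  R: 147/255 ≈ 0.576471 > 0.04045 → ((0.576471+0.055)/1.055)^2.4 ≈ 0.291771
  G: 58/255 ≈ 0.227451 > 0.04045 → ((0.227451+0.055)/1.055)^2.4 ≈ 0.042311
  B: 112/255 ≈ 0.439216 > 0.04045 → ((0.439216+0.055)/1.055)^2.4 ≈ 0.162029
R_lin = 0.291771, G_lin = 0.042311, B_lin = 0.162029
L = 0.2126×R + 0.7152×G + 0.0722×B
L = 0.2126×0.291771 + 0.7152×0.042311 + 0.0722×0.162029
L ≈ 0.103990


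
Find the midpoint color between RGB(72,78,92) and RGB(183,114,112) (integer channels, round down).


Midpoint: each channel = ⌊(C₁+C₂)/2⌋
R: ⌊(72+183)/2⌋ = 127
G: ⌊(78+114)/2⌋ = 96
B: ⌊(92+112)/2⌋ = 102
= RGB(127, 96, 102)


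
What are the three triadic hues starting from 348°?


Triadic: equally spaced at 120° intervals
H1 = 348°
H2 = (348 + 120) mod 360 = 108°
H3 = (348 + 240) mod 360 = 228°
Triadic = 348°, 108°, 228°


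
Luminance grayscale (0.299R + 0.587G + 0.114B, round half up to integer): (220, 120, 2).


Gray = 0.299×R + 0.587×G + 0.114×B
Gray = 0.299×220 + 0.587×120 + 0.114×2
Gray = 65.780 + 70.440 + 0.228
Gray = 136.448 → round half up → 136
Gray = 136


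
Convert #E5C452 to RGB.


E5 → 229 (R)
C4 → 196 (G)
52 → 82 (B)
= RGB(229, 196, 82)


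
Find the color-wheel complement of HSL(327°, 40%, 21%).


Complement = opposite side of color wheel = hue + 180°
H' = (327 + 180) mod 360 = 147°
S and L unchanged.
= HSL(147°, 40%, 21%)


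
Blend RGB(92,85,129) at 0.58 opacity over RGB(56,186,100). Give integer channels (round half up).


C = α×F + (1-α)×B, with 1-α = 0.42
R: 0.58×92 + 0.42×56 = 53.36 + 23.52 = 76.88 → 77
G: 0.58×85 + 0.42×186 = 49.30 + 78.12 = 127.42 → 127
B: 0.58×129 + 0.42×100 = 74.82 + 42.00 = 116.82 → 117
= RGB(77, 127, 117)


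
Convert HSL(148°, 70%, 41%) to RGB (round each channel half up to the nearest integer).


H=148°, S=0.70, L=0.41
C = (1-|2L-1|)×S = (1-|-0.18|)×0.70 = 0.574
H' = H/60 = 148/60 ≈ 2.4667; X = C×(1-|H' mod 2 - 1|) ≈ 0.2679
m = L - C/2 = 0.41 - 0.287 = 0.123
Sector ⌊H'⌋ = 2 → (R',G',B') = (0.0, 0.574, ≈0.2679)
RGB = ((R'+m)×255, (G'+m)×255, (B'+m)×255) = (31.365, 177.735, 99.671)
Round half up → RGB(31, 178, 100)


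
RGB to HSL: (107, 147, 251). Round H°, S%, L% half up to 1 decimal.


Normalize: R'=107/255≈0.4196, G'=147/255≈0.5765, B'=251/255≈0.9843
Max=251/255, Min=107/255, Δ=Max-Min=144/255
L = (Max+Min)/2 = (251+107)/510 = 358/510 = 0.70196… → L = 70.2%
L > 0.5 → S = Δ/(2-Max-Min) = 144/(510-251-107) = 144/152 = 0.94736… → S = 94.7%
(the 1/255 factors cancel in S and H, so raw channel differences can be used)
Max is B' → H = 60 × ((R-G)/Δ + 4) = 60 × ((107-147)/144 + 4)
  -40/144 + 4 = -0.2777… + 4 = 3.7222…
  H = 60 × 3.7222… = 223.333…° → H = 223.3°
= HSL(223.3°, 94.7%, 70.2%)


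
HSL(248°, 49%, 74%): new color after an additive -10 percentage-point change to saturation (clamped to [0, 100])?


Original S = 49%
Adjustment = -10 percentage points
New S = 49 + (-10) = 39
Clamp to [0, 100] → 39
= HSL(248°, 39%, 74%)


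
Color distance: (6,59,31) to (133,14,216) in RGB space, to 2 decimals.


d = √[(R₁-R₂)² + (G₁-G₂)² + (B₁-B₂)²]
d = √[(6-133)² + (59-14)² + (31-216)²]
d = √[16129 + 2025 + 34225]
d = √52379
d ≈ 228.86


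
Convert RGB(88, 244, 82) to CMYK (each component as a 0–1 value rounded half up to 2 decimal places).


R'=88/255≈0.3451, G'=244/255≈0.9569, B'=82/255≈0.3216
K = 1 - max(R',G',B') = 1 - 244/255 = 11/255 = 0.04313… → 0.04
(1-R'-K)/(1-K) simplifies to (max-R)/max with max = 244:
C = (244-88)/244 = 156/244 = 0.63934… → 0.64
M = (244-244)/244 = 0/244 = 0 → 0.00
Y = (244-82)/244 = 162/244 = 0.66393… → 0.66
= CMYK(0.64, 0.00, 0.66, 0.04)


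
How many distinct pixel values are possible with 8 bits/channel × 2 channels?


Total bits = 8 bits/channel × 2 channels = 16 bits
Distinct pixel values = 2^16
= 65,536 pixel values


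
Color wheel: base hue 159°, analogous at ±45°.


Base hue: 159°
Left analog: (159 - 45) mod 360 = 114°
Right analog: (159 + 45) mod 360 = 204°
Analogous hues = 114° and 204°
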